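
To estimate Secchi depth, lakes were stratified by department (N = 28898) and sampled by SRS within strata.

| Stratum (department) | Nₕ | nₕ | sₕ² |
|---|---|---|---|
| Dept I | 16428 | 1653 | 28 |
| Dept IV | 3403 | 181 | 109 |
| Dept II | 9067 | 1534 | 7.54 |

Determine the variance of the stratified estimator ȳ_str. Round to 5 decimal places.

0.01323

Var(ȳ_str) = Σₕ Wₕ²(1 − fₕ)sₕ²/nₕ with Wₕ = Nₕ/N, N = 28898.
Dept I: Wₕ = 0.56848225; term = 0.56848225²·(1 − 0.10062089)·28/1653 = 0.0049233622.
Dept IV: Wₕ = 0.11775901; term = 0.11775901²·(1 − 0.05318836)·109/181 = 0.0079067833.
Dept II: Wₕ = 0.31375874; term = 0.31375874²·(1 − 0.16918496)·7.54/1534 = 4.0201476 × 10^-4.
Sum = 0.01323216.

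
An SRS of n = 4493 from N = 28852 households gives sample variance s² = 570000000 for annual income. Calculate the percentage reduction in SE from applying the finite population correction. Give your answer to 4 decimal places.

8.1156

f = n/N = 4493/28852 = 0.15572577.
SE_no-fpc = √(s²/n) = 356.17974; SE_fpc = √((1−f)s²/n) = 327.27361.
Ratio = √(1−f) = 0.91884396. Reduction = 100·(1 − 0.91884396) = 8.1156%.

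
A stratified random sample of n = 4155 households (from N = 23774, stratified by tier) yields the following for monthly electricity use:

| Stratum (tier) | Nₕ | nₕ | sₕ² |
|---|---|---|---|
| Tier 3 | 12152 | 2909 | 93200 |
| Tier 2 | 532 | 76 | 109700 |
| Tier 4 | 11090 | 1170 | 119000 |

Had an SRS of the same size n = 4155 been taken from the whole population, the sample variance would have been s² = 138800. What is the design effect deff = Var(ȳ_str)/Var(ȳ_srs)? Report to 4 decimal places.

Var(ȳ_str) = Σ Wₕ²(1−fₕ)sₕ²/nₕ with Wₕ = Nₕ/23774:
  Tier 3: (12152/23774)²·(1−2909/12152)·93200/2909 = 6.3669053
  Tier 2: (532/23774)²·(1−76/532)·109700/76 = 0.61953378
  Tier 4: (11090/23774)²·(1−1170/11090)·119000/1170 = 19.797019
  → Var(ȳ_str) = 26.783458.
Var(ȳ_srs) = (1 − 4155/23774)·138800/4155 = 27.567225.
deff = 26.783458 / 27.567225 = 0.9716.

0.9716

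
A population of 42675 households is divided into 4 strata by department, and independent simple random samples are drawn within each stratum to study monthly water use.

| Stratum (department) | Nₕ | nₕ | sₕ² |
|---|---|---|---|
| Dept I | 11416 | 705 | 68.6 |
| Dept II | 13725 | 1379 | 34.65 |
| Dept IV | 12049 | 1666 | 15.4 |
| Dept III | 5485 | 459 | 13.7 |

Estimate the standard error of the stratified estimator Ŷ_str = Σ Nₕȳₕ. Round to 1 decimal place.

Var(Ŷ_str) = Σₕ Nₕ²(1 − fₕ)sₕ²/nₕ.
Dept I: 11416²·(1 − 705/11416)·68.6/705 = 1.1898137 × 10^7.
Dept II: 13725²·(1 − 1379/13725)·34.65/1379 = 4.2577249 × 10^6.
Dept IV: 12049²·(1 − 1666/12049)·15.4/1666 = 1.1564306 × 10^6.
Dept III: 5485²·(1 − 459/5485)·13.7/459 = 822824.09.
Sum = 1.8135117 × 10^7.
SE = √(1.8135117 × 10^7) = 4258.5.

4258.5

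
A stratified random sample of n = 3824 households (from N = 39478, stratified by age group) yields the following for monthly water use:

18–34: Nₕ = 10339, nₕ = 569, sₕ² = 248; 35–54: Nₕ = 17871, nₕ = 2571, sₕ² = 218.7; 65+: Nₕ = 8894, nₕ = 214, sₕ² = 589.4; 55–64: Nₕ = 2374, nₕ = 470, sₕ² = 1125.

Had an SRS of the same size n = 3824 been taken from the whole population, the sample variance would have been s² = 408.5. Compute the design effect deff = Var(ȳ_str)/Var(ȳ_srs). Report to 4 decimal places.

Var(ȳ_str) = Σ Wₕ²(1−fₕ)sₕ²/nₕ with Wₕ = Nₕ/39478:
  18–34: (10339/39478)²·(1−569/10339)·248/569 = 0.028248945
  35–54: (17871/39478)²·(1−2571/17871)·218.7/2571 = 0.014923707
  65+: (8894/39478)²·(1−214/8894)·589.4/214 = 0.13642781
  55–64: (2374/39478)²·(1−470/2374)·1125/470 = 0.0069421187
  → Var(ȳ_str) = 0.18654258.
Var(ȳ_srs) = (1 − 3824/39478)·408.5/3824 = 0.096477778.
deff = 0.18654258 / 0.096477778 = 1.9335.

1.9335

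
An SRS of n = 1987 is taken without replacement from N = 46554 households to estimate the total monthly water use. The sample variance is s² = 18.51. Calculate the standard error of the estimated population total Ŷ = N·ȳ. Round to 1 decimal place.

Var(Ŷ) = N²·Var(ȳ) = N²·(1 − n/N)·s²/n.
f = 1987/46554 = 0.04268162; Var(ȳ) = 0.95731838·18.51/1987 = 0.0089179483.
Var(Ŷ) = 46554² · 0.0089179483 = 1.9327646 × 10^7.
SE(Ŷ) = √(1.9327646 × 10^7) = 4396.3.

4396.3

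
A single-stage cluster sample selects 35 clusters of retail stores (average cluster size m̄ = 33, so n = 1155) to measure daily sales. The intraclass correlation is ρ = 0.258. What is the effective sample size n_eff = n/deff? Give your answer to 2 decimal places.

deff = 1 + (33 − 1)·0.258 = 1 + 8.256 = 9.256.
n_eff = 1155 / 9.256 = 124.78.

124.78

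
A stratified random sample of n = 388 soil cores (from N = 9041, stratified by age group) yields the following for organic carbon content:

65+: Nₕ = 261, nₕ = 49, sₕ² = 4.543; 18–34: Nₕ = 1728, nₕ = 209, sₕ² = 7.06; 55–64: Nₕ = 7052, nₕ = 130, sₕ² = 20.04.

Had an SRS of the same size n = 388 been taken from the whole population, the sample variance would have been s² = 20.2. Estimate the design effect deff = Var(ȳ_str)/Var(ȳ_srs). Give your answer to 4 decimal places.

Var(ȳ_str) = Σ Wₕ²(1−fₕ)sₕ²/nₕ with Wₕ = Nₕ/9041:
  65+: (261/9041)²·(1−49/261)·4.543/49 = 6.2761033 × 10^-5
  18–34: (1728/9041)²·(1−209/1728)·7.06/209 = 0.0010847433
  55–64: (7052/9041)²·(1−130/7052)·20.04/130 = 0.092058803
  → Var(ȳ_str) = 0.093206307.
Var(ȳ_srs) = (1 − 388/9041)·20.2/388 = 0.04982759.
deff = 0.093206307 / 0.04982759 = 1.8706.

1.8706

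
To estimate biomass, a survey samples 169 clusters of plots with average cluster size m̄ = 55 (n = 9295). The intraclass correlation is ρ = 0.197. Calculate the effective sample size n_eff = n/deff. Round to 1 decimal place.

deff = 1 + (55 − 1)·0.197 = 1 + 10.638 = 11.638.
n_eff = 9295 / 11.638 = 798.7.

798.7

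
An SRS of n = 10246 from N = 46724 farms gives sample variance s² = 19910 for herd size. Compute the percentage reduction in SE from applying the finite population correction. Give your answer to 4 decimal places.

11.6421

f = n/N = 10246/46724 = 0.21928773.
SE_no-fpc = √(s²/n) = 1.3939861; SE_fpc = √((1−f)s²/n) = 1.2316972.
Ratio = √(1−f) = 0.88357924. Reduction = 100·(1 − 0.88357924) = 11.6421%.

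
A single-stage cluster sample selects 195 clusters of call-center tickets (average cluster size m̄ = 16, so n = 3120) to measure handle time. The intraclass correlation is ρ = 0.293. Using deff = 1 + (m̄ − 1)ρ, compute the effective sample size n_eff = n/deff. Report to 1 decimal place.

deff = 1 + (16 − 1)·0.293 = 1 + 4.395 = 5.395.
n_eff = 3120 / 5.395 = 578.3.

578.3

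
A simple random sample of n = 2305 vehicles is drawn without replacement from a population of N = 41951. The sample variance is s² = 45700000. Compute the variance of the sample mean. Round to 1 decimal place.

Under SRS without replacement, Var(ȳ) = (1 − f)·s²/n with f = n/N = 2305/41951 = 0.05494505.
Var(ȳ) = (1 − 0.05494505)·45700000/2305 = 0.94505495·19826.464 = 18737.098.

18737.1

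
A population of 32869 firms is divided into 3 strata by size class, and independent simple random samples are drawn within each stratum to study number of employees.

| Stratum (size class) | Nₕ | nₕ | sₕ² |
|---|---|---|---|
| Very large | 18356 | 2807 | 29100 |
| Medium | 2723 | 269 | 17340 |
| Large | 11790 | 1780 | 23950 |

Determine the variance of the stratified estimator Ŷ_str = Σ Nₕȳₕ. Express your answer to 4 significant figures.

4.978 × 10^9

Var(Ŷ_str) = Σₕ Nₕ²(1 − fₕ)sₕ²/nₕ.
Very large: 18356²·(1 − 2807/18356)·29100/2807 = 2.9589055 × 10^9.
Medium: 2723²·(1 − 269/2723)·17340/269 = 4.3074378 × 10^8.
Large: 11790²·(1 − 1780/11790)·23950/1780 = 1.5879375 × 10^9.
Sum = 4.9775868 × 10^9.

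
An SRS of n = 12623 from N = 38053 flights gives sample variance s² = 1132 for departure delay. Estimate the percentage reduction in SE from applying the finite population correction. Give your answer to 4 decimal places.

18.2517

f = n/N = 12623/38053 = 0.33172155.
SE_no-fpc = √(s²/n) = 0.29946214; SE_fpc = √((1−f)s²/n) = 0.24480521.
Ratio = √(1−f) = 0.81748300. Reduction = 100·(1 − 0.81748300) = 18.2517%.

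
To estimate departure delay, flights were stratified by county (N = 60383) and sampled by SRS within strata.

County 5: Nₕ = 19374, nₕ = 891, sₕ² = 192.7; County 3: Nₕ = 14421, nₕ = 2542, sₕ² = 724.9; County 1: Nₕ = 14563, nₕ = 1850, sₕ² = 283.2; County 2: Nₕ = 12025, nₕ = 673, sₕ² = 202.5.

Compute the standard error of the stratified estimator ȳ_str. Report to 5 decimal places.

0.23168

Var(ȳ_str) = Σₕ Wₕ²(1 − fₕ)sₕ²/nₕ with Wₕ = Nₕ/N, N = 60383.
County 5: Wₕ = 0.32085190; term = 0.32085190²·(1 − 0.04598947)·192.7/891 = 0.021240581.
County 3: Wₕ = 0.23882550; term = 0.23882550²·(1 − 0.17627072)·724.9/2542 = 0.013398261.
County 1: Wₕ = 0.24117715; term = 0.24117715²·(1 − 0.12703426)·283.2/1850 = 0.0077730425.
County 2: Wₕ = 0.19914545; term = 0.19914545²·(1 − 0.05596674)·202.5/673 = 0.011265178.
Sum = 0.053677063.
SE = √(0.053677063) = 0.23168.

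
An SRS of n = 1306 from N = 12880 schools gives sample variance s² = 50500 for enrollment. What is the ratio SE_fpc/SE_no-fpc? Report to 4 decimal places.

f = n/N = 1306/12880 = 0.10139752.
SE_no-fpc = √(s²/n) = 6.2183348; SE_fpc = √((1−f)s²/n) = 5.8946484.
Ratio = √(1−f) = 0.94794646.

0.9479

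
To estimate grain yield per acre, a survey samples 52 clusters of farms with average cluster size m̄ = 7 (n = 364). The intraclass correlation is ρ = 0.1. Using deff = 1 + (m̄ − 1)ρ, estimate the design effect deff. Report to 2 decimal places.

1.60

deff = 1 + (7 − 1)·0.1 = 1 + 0.6 = 1.6.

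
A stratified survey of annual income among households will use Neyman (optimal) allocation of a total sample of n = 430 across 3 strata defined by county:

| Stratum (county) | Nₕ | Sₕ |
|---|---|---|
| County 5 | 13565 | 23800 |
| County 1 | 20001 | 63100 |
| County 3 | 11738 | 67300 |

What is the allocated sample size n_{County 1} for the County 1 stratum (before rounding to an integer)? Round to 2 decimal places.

228.51

Neyman allocation: nₕ = n·NₕSₕ / Σⱼ NⱼSⱼ.
Σ NⱼSⱼ = 13565·23800 + 20001·63100 + 11738·67300 = 2.3748775 × 10^9.
n_{County 1} = 430·20001·63100 / (2.3748775 × 10^9) = 228.51.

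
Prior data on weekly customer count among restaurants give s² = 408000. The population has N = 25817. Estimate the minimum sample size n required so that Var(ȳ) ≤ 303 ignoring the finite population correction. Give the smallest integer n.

Without fpc, n₀ = s²/D = 408000/303 = 1346.5347.
Rounding up, n = 1347.

1347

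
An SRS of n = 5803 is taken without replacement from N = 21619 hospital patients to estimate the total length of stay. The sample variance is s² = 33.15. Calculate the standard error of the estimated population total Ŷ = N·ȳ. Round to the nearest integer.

Var(Ŷ) = N²·Var(ȳ) = N²·(1 − n/N)·s²/n.
f = 5803/21619 = 0.26842130; Var(ȳ) = 0.73157870·33.15/5803 = 0.004179189.
Var(Ŷ) = 21619² · 0.004179189 = 1.9532742 × 10^6.
SE(Ŷ) = √(1.9532742 × 10^6) = 1398.

1398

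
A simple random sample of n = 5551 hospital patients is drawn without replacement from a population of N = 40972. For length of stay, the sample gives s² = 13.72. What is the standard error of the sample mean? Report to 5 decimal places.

0.04623

Under SRS without replacement, Var(ȳ) = (1 − f)·s²/n with f = n/N = 5551/40972 = 0.13548277.
Var(ȳ) = (1 − 0.13548277)·13.72/5551 = 0.86451723·0.0024716267 = 0.0021367639.
SE(ȳ) = √(0.0021367639) = 0.04623.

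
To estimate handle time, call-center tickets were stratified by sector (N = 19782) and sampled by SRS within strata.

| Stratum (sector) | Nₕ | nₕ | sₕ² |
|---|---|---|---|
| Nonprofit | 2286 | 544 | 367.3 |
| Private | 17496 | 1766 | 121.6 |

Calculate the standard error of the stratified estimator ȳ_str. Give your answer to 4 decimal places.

Var(ȳ_str) = Σₕ Wₕ²(1 − fₕ)sₕ²/nₕ with Wₕ = Nₕ/N, N = 19782.
Nonprofit: Wₕ = 0.11555960; term = 0.11555960²·(1 − 0.23797025)·367.3/544 = 0.0068707795.
Private: Wₕ = 0.88444040; term = 0.88444040²·(1 − 0.10093736)·121.6/1766 = 0.048425038.
Sum = 0.055295818.
SE = √(0.055295818) = 0.2352.

0.2352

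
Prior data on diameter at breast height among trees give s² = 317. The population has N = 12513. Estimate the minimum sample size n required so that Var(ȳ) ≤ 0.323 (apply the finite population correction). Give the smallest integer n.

911

Without fpc, n₀ = s²/D = 317/0.323 = 981.4241.
With fpc, (1 − n/N)·s²/n ≤ D requires n ≥ n₀/(1 + n₀/N) = 981.4241/(1 + 981.4241/12513) = 910.0470.
Rounding up, n = 911.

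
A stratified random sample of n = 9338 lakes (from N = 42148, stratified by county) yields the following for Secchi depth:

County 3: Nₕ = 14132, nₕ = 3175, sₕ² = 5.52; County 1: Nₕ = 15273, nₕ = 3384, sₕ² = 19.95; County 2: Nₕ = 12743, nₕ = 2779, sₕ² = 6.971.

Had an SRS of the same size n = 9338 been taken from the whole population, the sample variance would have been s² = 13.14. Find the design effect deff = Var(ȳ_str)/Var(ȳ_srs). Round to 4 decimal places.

0.8521

Var(ȳ_str) = Σ Wₕ²(1−fₕ)sₕ²/nₕ with Wₕ = Nₕ/42148:
  County 3: (14132/42148)²·(1−3175/14132)·5.52/3175 = 1.5154328 × 10^-4
  County 1: (15273/42148)²·(1−3384/15273)·19.95/3384 = 6.0259883 × 10^-4
  County 2: (12743/42148)²·(1−2779/12743)·6.971/2779 = 1.792908 × 10^-4
  → Var(ȳ_str) = 9.3343291 × 10^-4.
Var(ȳ_srs) = (1 − 9338/42148)·13.14/9338 = 0.001095395.
deff = (9.3343291 × 10^-4) / 0.001095395 = 0.8521.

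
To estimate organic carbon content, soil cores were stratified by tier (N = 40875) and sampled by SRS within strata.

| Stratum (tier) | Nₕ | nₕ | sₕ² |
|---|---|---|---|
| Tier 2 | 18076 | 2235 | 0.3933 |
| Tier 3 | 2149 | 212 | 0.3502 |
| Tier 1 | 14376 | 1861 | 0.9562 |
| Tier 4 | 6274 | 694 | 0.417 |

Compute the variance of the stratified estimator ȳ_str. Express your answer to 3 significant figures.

1.02 × 10^-4

Var(ȳ_str) = Σₕ Wₕ²(1 − fₕ)sₕ²/nₕ with Wₕ = Nₕ/N, N = 40875.
Tier 2: Wₕ = 0.44222630; term = 0.44222630²·(1 − 0.12364461)·0.3933/2235 = 3.0158922 × 10^-5.
Tier 3: Wₕ = 0.05257492; term = 0.05257492²·(1 − 0.09865054)·0.3502/212 = 4.1155775 × 10^-6.
Tier 1: Wₕ = 0.35170642; term = 0.35170642²·(1 − 0.12945186)·0.9562/1861 = 5.5329374 × 10^-5.
Tier 4: Wₕ = 0.15349235; term = 0.15349235²·(1 − 0.11061524)·0.417/694 = 1.2590407 × 10^-5.
Sum = 1.0219428 × 10^-4.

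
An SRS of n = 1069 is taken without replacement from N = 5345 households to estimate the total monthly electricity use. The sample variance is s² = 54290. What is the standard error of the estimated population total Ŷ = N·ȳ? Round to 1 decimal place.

Var(Ŷ) = N²·Var(ȳ) = N²·(1 − n/N)·s²/n.
f = 1069/5345 = 0.20000000; Var(ȳ) = 0.80000000·54290/1069 = 40.628625.
Var(Ŷ) = 5345² · 40.628625 = 1.1607202 × 10^9.
SE(Ŷ) = √(1.1607202 × 10^9) = 34069.3.

34069.3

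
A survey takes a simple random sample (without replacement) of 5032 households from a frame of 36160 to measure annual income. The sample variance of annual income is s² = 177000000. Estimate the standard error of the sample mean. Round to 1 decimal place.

Under SRS without replacement, Var(ȳ) = (1 − f)·s²/n with f = n/N = 5032/36160 = 0.13915929.
Var(ȳ) = (1 − 0.13915929)·177000000/5032 = 0.86084071·35174.881 = 30279.969.
SE(ȳ) = √(30279.969) = 174.0.

174.0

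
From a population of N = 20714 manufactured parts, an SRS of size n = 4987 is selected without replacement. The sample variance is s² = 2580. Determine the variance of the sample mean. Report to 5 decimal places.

Under SRS without replacement, Var(ȳ) = (1 − f)·s²/n with f = n/N = 4987/20714 = 0.24075504.
Var(ȳ) = (1 − 0.24075504)·2580/4987 = 0.75924496·0.5173451 = 0.39279166.

0.39279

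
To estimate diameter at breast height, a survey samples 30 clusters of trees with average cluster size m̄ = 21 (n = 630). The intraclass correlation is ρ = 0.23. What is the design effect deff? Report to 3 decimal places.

5.600

deff = 1 + (21 − 1)·0.23 = 1 + 4.6 = 5.6.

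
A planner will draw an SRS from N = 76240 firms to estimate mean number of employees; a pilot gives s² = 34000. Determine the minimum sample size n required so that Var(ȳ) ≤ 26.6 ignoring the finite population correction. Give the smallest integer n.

Without fpc, n₀ = s²/D = 34000/26.6 = 1278.1955.
Rounding up, n = 1279.

1279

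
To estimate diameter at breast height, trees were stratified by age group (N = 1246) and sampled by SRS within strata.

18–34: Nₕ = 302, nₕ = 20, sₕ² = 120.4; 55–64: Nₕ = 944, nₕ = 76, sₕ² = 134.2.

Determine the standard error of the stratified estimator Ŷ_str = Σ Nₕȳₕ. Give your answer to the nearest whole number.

1400

Var(Ŷ_str) = Σₕ Nₕ²(1 − fₕ)sₕ²/nₕ.
18–34: 302²·(1 − 20/302)·120.4/20 = 512687.28.
55–64: 944²·(1 − 76/944)·134.2/76 = 1.4468738 × 10^6.
Sum = 1.9595611 × 10^6.
SE = √(1.9595611 × 10^6) = 1400.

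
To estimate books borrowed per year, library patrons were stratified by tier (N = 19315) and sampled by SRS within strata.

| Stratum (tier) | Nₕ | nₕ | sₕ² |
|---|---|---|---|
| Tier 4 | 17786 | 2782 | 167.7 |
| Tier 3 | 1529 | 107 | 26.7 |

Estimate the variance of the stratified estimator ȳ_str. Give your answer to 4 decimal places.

Var(ȳ_str) = Σₕ Wₕ²(1 − fₕ)sₕ²/nₕ with Wₕ = Nₕ/N, N = 19315.
Tier 4: Wₕ = 0.92083873; term = 0.92083873²·(1 − 0.15641516)·167.7/2782 = 0.043119315.
Tier 3: Wₕ = 0.07916127; term = 0.07916127²·(1 − 0.06998038)·26.7/107 = 0.0014542703.
Sum = 0.044573585.

0.0446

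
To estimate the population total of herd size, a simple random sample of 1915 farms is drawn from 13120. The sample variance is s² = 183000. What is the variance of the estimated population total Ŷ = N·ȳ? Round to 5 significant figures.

1.4048 × 10^10

Var(Ŷ) = N²·Var(ȳ) = N²·(1 − n/N)·s²/n.
f = 1915/13120 = 0.14596037; Var(ȳ) = 0.85403963·183000/1915 = 81.613187.
Var(Ŷ) = 13120² · 81.613187 = 1.4048437 × 10^10.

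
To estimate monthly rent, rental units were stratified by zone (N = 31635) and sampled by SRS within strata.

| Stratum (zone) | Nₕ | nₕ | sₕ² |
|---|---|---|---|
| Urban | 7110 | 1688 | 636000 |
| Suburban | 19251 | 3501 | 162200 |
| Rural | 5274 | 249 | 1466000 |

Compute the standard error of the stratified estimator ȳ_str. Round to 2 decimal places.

Var(ȳ_str) = Σₕ Wₕ²(1 − fₕ)sₕ²/nₕ with Wₕ = Nₕ/N, N = 31635.
Urban: Wₕ = 0.22475107; term = 0.22475107²·(1 − 0.23741210)·636000/1688 = 14.513699.
Suburban: Wₕ = 0.60853485; term = 0.60853485²·(1 − 0.18186068)·162200/3501 = 14.036438.
Rural: Wₕ = 0.16671408; term = 0.16671408²·(1 − 0.04721274)·1466000/249 = 155.91042.
Sum = 184.46056.
SE = √(184.46056) = 13.58.

13.58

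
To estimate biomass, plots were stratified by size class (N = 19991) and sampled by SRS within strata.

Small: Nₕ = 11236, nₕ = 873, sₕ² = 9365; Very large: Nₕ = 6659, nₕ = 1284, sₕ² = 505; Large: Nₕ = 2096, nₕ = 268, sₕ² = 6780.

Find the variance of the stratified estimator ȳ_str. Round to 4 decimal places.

3.4033

Var(ȳ_str) = Σₕ Wₕ²(1 − fₕ)sₕ²/nₕ with Wₕ = Nₕ/N, N = 19991.
Small: Wₕ = 0.56205292; term = 0.56205292²·(1 − 0.07769669)·9365/873 = 3.125516.
Very large: Wₕ = 0.33309989; term = 0.33309989²·(1 − 0.19282175)·505/1284 = 0.035224497.
Large: Wₕ = 0.10484718; term = 0.10484718²·(1 − 0.12786260)·6780/268 = 0.24254556.
Sum = 3.4032861.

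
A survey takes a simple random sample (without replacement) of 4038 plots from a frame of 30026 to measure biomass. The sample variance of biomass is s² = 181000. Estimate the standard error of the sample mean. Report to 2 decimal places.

6.23

Under SRS without replacement, Var(ȳ) = (1 − f)·s²/n with f = n/N = 4038/30026 = 0.13448345.
Var(ȳ) = (1 − 0.13448345)·181000/4038 = 0.86551655·44.82417 = 38.796061.
SE(ȳ) = √(38.796061) = 6.23.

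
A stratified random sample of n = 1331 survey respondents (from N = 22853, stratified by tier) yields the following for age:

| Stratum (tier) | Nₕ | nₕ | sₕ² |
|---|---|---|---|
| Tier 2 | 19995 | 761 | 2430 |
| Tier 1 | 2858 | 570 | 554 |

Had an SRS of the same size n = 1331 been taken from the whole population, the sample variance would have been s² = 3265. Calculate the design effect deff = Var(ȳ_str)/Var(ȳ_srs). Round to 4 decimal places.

Var(ȳ_str) = Σ Wₕ²(1−fₕ)sₕ²/nₕ with Wₕ = Nₕ/22853:
  Tier 2: (19995/22853)²·(1−761/19995)·2430/761 = 2.3513983
  Tier 1: (2858/22853)²·(1−570/2858)·554/570 = 0.012169331
  → Var(ȳ_str) = 2.3635676.
Var(ȳ_srs) = (1 − 1331/22853)·3265/1331 = 2.3101732.
deff = 2.3635676 / 2.3101732 = 1.0231.

1.0231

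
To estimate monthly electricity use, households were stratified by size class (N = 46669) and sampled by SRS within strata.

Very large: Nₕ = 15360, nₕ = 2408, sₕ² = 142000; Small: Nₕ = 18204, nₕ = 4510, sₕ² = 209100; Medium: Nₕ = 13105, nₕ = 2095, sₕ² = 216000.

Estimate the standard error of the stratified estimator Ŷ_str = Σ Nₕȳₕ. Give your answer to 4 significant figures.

195400

Var(Ŷ_str) = Σₕ Nₕ²(1 − fₕ)sₕ²/nₕ.
Very large: 15360²·(1 − 2408/15360)·142000/2408 = 1.1731672 × 10^10.
Small: 18204²·(1 − 4510/18204)·209100/4510 = 1.1557786 × 10^10.
Medium: 13105²·(1 − 2095/13105)·216000/2095 = 1.4876271 × 10^10.
Sum = 3.8165729 × 10^10.
SE = √(3.8165729 × 10^10) = 195400.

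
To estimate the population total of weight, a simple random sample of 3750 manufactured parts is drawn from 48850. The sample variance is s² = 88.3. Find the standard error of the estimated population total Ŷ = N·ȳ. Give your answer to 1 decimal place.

Var(Ŷ) = N²·Var(ȳ) = N²·(1 − n/N)·s²/n.
f = 3750/48850 = 0.07676561; Var(ȳ) = 0.92323439·88.3/3750 = 0.021739092.
Var(Ŷ) = 48850² · 0.021739092 = 5.1876484 × 10^7.
SE(Ŷ) = √(5.1876484 × 10^7) = 7202.5.

7202.5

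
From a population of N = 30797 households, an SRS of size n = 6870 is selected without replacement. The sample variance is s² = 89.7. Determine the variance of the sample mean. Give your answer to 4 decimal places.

0.0101

Under SRS without replacement, Var(ȳ) = (1 − f)·s²/n with f = n/N = 6870/30797 = 0.22307368.
Var(ȳ) = (1 − 0.22307368)·89.7/6870 = 0.77692632·0.013056769 = 0.010144147.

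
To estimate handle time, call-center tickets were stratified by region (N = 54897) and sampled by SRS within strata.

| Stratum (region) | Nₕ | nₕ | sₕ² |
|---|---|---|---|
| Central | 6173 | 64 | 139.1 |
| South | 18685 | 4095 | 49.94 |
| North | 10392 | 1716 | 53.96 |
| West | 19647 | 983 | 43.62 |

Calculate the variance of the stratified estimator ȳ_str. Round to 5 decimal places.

0.03464

Var(ȳ_str) = Σₕ Wₕ²(1 − fₕ)sₕ²/nₕ with Wₕ = Nₕ/N, N = 54897.
Central: Wₕ = 0.11244695; term = 0.11244695²·(1 − 0.01036773)·139.1/64 = 0.027196708.
South: Wₕ = 0.34036468; term = 0.34036468²·(1 − 0.21915975)·49.94/4095 = 0.0011031785.
North: Wₕ = 0.18929996; term = 0.18929996²·(1 − 0.16512702)·53.96/1716 = 9.4075409 × 10^-4.
West: Wₕ = 0.35788841; term = 0.35788841²·(1 − 0.05003308)·43.62/983 = 0.0053992805.
Sum = 0.034639921.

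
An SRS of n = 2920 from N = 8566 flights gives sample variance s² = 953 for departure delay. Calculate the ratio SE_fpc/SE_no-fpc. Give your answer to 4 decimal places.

0.8119

f = n/N = 2920/8566 = 0.34088256.
SE_no-fpc = √(s²/n) = 0.5712879; SE_fpc = √((1−f)s²/n) = 0.46380607.
Ratio = √(1−f) = 0.81186048.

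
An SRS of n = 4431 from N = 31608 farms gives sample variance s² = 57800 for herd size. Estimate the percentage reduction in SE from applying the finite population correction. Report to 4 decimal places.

7.2738

f = n/N = 4431/31608 = 0.14018603.
SE_no-fpc = √(s²/n) = 3.6117114; SE_fpc = √((1−f)s²/n) = 3.3490011.
Ratio = √(1−f) = 0.92726154. Reduction = 100·(1 − 0.92726154) = 7.2738%.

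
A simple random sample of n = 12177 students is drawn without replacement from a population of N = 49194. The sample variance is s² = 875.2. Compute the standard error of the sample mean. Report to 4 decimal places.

Under SRS without replacement, Var(ȳ) = (1 − f)·s²/n with f = n/N = 12177/49194 = 0.24753019.
Var(ȳ) = (1 − 0.24753019)·875.2/12177 = 0.75246981·0.071873204 = 0.054082416.
SE(ȳ) = √(0.054082416) = 0.2326.

0.2326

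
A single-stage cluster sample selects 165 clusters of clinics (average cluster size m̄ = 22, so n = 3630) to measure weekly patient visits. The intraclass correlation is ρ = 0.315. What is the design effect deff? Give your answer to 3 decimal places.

deff = 1 + (22 − 1)·0.315 = 1 + 6.615 = 7.615.

7.615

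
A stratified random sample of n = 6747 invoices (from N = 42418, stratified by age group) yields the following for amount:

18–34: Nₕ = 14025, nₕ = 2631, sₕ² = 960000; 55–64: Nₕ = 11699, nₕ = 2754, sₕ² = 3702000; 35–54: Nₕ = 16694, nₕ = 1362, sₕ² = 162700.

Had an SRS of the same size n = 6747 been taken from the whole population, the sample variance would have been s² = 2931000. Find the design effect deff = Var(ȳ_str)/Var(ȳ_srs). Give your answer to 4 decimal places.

Var(ȳ_str) = Σ Wₕ²(1−fₕ)sₕ²/nₕ with Wₕ = Nₕ/42418:
  18–34: (14025/42418)²·(1−2631/14025)·960000/2631 = 32.406274
  55–64: (11699/42418)²·(1−2754/11699)·3702000/2754 = 78.180994
  35–54: (16694/42418)²·(1−1362/16694)·162700/1362 = 16.99297
  → Var(ȳ_str) = 127.58024.
Var(ȳ_srs) = (1 − 6747/42418)·2931000/6747 = 365.31727.
deff = 127.58024 / 365.31727 = 0.3492.

0.3492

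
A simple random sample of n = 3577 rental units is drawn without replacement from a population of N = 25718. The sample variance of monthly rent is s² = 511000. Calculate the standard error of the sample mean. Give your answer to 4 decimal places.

11.0900

Under SRS without replacement, Var(ȳ) = (1 − f)·s²/n with f = n/N = 3577/25718 = 0.13908547.
Var(ȳ) = (1 − 0.13908547)·511000/3577 = 0.86091453·142.85714 = 122.98779.
SE(ȳ) = √(122.98779) = 11.0900.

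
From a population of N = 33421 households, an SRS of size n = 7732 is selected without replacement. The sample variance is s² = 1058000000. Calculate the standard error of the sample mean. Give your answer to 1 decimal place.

Under SRS without replacement, Var(ȳ) = (1 − f)·s²/n with f = n/N = 7732/33421 = 0.23135155.
Var(ȳ) = (1 − 0.23135155)·1058000000/7732 = 0.76864845·136833.94 = 105177.19.
SE(ȳ) = √(105177.19) = 324.3.

324.3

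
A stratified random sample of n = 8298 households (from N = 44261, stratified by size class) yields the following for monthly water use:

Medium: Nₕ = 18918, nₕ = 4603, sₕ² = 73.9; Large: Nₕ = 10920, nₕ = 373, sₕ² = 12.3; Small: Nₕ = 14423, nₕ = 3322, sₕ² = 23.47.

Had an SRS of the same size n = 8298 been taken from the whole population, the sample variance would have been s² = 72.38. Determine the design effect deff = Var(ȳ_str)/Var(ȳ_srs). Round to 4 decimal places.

Var(ȳ_str) = Σ Wₕ²(1−fₕ)sₕ²/nₕ with Wₕ = Nₕ/44261:
  Medium: (18918/44261)²·(1−4603/18918)·73.9/4603 = 0.0022193592
  Large: (10920/44261)²·(1−373/10920)·12.3/373 = 0.0019386768
  Small: (14423/44261)²·(1−3322/14423)·23.47/3322 = 5.7741588 × 10^-4
  → Var(ȳ_str) = 0.0047354519.
Var(ȳ_srs) = (1 − 8298/44261)·72.38/8298 = 0.0070872841.
deff = 0.0047354519 / 0.0070872841 = 0.6682.

0.6682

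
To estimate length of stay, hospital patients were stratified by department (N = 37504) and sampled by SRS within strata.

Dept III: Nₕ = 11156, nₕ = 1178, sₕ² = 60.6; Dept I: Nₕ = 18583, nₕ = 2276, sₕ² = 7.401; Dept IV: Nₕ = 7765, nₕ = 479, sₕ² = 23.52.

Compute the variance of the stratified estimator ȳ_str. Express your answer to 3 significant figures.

0.00675

Var(ȳ_str) = Σₕ Wₕ²(1 − fₕ)sₕ²/nₕ with Wₕ = Nₕ/N, N = 37504.
Dept III: Wₕ = 0.29746160; term = 0.29746160²·(1 − 0.10559340)·60.6/1178 = 0.0040712161.
Dept I: Wₕ = 0.49549381; term = 0.49549381²·(1 − 0.12247753)·7.401/2276 = 7.0057214 × 10^-4.
Dept IV: Wₕ = 0.20704458; term = 0.20704458²·(1 − 0.06168706)·23.52/479 = 0.0019750462.
Sum = 0.0067468344.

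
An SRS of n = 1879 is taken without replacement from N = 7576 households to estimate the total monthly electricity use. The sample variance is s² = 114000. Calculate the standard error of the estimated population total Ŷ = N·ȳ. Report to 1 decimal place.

Var(Ŷ) = N²·Var(ȳ) = N²·(1 − n/N)·s²/n.
f = 1879/7576 = 0.24802006; Var(ȳ) = 0.75197994·114000/1879 = 45.623051.
Var(Ŷ) = 7576² · 45.623051 = 2.6185704 × 10^9.
SE(Ŷ) = √(2.6185704 × 10^9) = 51172.0.

51172.0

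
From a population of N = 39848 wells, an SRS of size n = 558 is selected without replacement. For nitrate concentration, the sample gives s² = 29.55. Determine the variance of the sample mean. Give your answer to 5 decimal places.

Under SRS without replacement, Var(ȳ) = (1 − f)·s²/n with f = n/N = 558/39848 = 0.01400321.
Var(ȳ) = (1 − 0.01400321)·29.55/558 = 0.98599679·0.052956989 = 0.052215421.

0.05222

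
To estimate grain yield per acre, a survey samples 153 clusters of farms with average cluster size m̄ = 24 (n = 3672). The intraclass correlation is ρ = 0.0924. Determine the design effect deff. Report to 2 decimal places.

3.13

deff = 1 + (24 − 1)·0.0924 = 1 + 2.1252 = 3.1252.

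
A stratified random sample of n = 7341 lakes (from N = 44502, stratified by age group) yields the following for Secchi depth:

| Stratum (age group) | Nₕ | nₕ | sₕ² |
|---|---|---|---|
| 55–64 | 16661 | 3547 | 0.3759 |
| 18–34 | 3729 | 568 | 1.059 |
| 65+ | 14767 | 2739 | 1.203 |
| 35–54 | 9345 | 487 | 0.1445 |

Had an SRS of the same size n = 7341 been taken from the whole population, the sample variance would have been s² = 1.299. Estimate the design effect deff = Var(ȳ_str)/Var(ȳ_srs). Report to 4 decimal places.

Var(ȳ_str) = Σ Wₕ²(1−fₕ)sₕ²/nₕ with Wₕ = Nₕ/44502:
  55–64: (16661/44502)²·(1−3547/16661)·0.3759/3547 = 1.1691987 × 10^-5
  18–34: (3729/44502)²·(1−568/3729)·1.059/568 = 1.1096996 × 10^-5
  65+: (14767/44502)²·(1−2739/14767)·1.203/2739 = 3.9391292 × 10^-5
  35–54: (9345/44502)²·(1−487/9345)·0.1445/487 = 1.2402088 × 10^-5
  → Var(ȳ_str) = 7.4582363 × 10^-5.
Var(ȳ_srs) = (1 − 7341/44502)·1.299/7341 = 1.4776167 × 10^-4.
deff = (7.4582363 × 10^-5) / (1.4776167 × 10^-4) = 0.5047.

0.5047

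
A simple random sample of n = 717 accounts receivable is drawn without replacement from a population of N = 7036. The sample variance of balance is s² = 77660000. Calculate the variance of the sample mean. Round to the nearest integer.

97275

Under SRS without replacement, Var(ȳ) = (1 − f)·s²/n with f = n/N = 717/7036 = 0.10190449.
Var(ȳ) = (1 − 0.10190449)·77660000/717 = 0.89809551·108312.41 = 97274.892.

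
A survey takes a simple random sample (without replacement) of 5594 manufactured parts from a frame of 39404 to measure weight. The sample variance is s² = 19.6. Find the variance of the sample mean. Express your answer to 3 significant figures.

0.00301

Under SRS without replacement, Var(ȳ) = (1 − f)·s²/n with f = n/N = 5594/39404 = 0.14196528.
Var(ȳ) = (1 − 0.14196528)·19.6/5594 = 0.85803472·0.003503754 = 0.0030063426.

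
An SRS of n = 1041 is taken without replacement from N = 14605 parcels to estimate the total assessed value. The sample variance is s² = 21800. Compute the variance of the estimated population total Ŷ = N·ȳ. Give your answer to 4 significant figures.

Var(Ŷ) = N²·Var(ȳ) = N²·(1 − n/N)·s²/n.
f = 1041/14605 = 0.07127696; Var(ȳ) = 0.92872304·21800/1041 = 19.448763.
Var(Ŷ) = 14605² · 19.448763 = 4.1485383 × 10^9.

4.149 × 10^9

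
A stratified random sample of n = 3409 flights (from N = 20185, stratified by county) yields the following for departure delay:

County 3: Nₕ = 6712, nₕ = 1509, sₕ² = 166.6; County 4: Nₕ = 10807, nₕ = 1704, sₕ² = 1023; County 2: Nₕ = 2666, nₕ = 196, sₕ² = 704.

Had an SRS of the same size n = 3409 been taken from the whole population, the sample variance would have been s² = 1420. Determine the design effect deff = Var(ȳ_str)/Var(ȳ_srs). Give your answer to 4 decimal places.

Var(ȳ_str) = Σ Wₕ²(1−fₕ)sₕ²/nₕ with Wₕ = Nₕ/20185:
  County 3: (6712/20185)²·(1−1509/6712)·166.6/1509 = 0.0094631129
  County 4: (10807/20185)²·(1−1704/10807)·1023/1704 = 0.14495668
  County 2: (2666/20185)²·(1−196/2666)·704/196 = 0.058051865
  → Var(ȳ_str) = 0.21247166.
Var(ȳ_srs) = (1 − 3409/20185)·1420/3409 = 0.34619517.
deff = 0.21247166 / 0.34619517 = 0.6137.

0.6137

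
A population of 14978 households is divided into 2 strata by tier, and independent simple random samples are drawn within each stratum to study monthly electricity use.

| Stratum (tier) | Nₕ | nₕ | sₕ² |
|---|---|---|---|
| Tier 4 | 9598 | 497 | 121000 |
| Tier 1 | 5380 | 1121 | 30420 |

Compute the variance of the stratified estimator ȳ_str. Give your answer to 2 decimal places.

Var(ȳ_str) = Σₕ Wₕ²(1 − fₕ)sₕ²/nₕ with Wₕ = Nₕ/N, N = 14978.
Tier 4: Wₕ = 0.64080652; term = 0.64080652²·(1 − 0.05178162)·121000/497 = 94.796257.
Tier 1: Wₕ = 0.35919348; term = 0.35919348²·(1 − 0.20836431)·30420/1121 = 2.7716339.
Sum = 97.567891.

97.57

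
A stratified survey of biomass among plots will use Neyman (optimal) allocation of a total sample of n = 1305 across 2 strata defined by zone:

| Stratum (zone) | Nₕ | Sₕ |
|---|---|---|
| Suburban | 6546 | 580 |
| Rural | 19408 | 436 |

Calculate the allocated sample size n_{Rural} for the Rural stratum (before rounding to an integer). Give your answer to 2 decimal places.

900.82

Neyman allocation: nₕ = n·NₕSₕ / Σⱼ NⱼSⱼ.
Σ NⱼSⱼ = 6546·580 + 19408·436 = 1.2258568 × 10^7.
n_{Rural} = 1305·19408·436 / (1.2258568 × 10^7) = 900.82.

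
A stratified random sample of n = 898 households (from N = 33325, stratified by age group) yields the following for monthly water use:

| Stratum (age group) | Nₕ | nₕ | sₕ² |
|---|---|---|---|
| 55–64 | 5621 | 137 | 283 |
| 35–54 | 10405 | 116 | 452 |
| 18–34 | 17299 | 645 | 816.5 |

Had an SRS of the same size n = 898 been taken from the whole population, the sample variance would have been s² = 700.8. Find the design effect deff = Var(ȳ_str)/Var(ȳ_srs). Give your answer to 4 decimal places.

1.0026

Var(ȳ_str) = Σ Wₕ²(1−fₕ)sₕ²/nₕ with Wₕ = Nₕ/33325:
  55–64: (5621/33325)²·(1−137/5621)·283/137 = 0.057337214
  35–54: (10405/33325)²·(1−116/10405)·452/116 = 0.37562577
  18–34: (17299/33325)²·(1−645/17299)·816.5/645 = 0.32839438
  → Var(ȳ_str) = 0.76135736.
Var(ȳ_srs) = (1 − 898/33325)·700.8/898 = 0.75937163.
deff = 0.76135736 / 0.75937163 = 1.0026.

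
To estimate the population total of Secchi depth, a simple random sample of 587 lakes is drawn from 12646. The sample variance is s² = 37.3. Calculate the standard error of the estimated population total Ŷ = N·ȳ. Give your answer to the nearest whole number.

3113

Var(Ŷ) = N²·Var(ȳ) = N²·(1 − n/N)·s²/n.
f = 587/12646 = 0.04641784; Var(ȳ) = 0.95358216·37.3/587 = 0.060593892.
Var(Ŷ) = 12646² · 0.060593892 = 9.690255 × 10^6.
SE(Ŷ) = √(9.690255 × 10^6) = 3113.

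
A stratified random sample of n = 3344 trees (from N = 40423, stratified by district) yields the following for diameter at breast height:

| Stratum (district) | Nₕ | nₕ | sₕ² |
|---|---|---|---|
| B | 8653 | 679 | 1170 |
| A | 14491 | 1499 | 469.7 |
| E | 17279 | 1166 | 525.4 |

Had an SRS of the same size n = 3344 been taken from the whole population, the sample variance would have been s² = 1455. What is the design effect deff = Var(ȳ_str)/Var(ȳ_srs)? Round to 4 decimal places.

0.4651

Var(ȳ_str) = Σ Wₕ²(1−fₕ)sₕ²/nₕ with Wₕ = Nₕ/40423:
  B: (8653/40423)²·(1−679/8653)·1170/679 = 0.07276155
  A: (14491/40423)²·(1−1499/14491)·469.7/1499 = 0.036102412
  E: (17279/40423)²·(1−1166/17279)·525.4/1166 = 0.076776701
  → Var(ȳ_str) = 0.18564066.
Var(ȳ_srs) = (1 − 3344/40423)·1455/3344 = 0.3991133.
deff = 0.18564066 / 0.3991133 = 0.4651.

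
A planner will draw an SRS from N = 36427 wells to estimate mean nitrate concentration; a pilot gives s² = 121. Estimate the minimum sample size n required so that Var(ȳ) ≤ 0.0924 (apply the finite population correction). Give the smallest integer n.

Without fpc, n₀ = s²/D = 121/0.0924 = 1309.5238.
With fpc, (1 − n/N)·s²/n ≤ D requires n ≥ n₀/(1 + n₀/N) = 1309.5238/(1 + 1309.5238/36427) = 1264.0810.
Rounding up, n = 1265.

1265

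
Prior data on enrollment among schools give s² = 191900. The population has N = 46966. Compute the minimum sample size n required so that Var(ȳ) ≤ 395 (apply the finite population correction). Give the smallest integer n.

Without fpc, n₀ = s²/D = 191900/395 = 485.8228.
With fpc, (1 − n/N)·s²/n ≤ D requires n ≥ n₀/(1 + n₀/N) = 485.8228/(1 + 485.8228/46966) = 480.8488.
Rounding up, n = 481.

481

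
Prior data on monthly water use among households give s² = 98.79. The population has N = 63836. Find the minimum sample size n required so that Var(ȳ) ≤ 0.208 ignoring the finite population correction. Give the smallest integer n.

Without fpc, n₀ = s²/D = 98.79/0.208 = 474.9519.
Rounding up, n = 475.

475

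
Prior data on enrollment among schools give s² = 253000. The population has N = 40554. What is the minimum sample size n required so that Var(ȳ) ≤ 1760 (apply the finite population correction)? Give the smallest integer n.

144

Without fpc, n₀ = s²/D = 253000/1760 = 143.7500.
With fpc, (1 − n/N)·s²/n ≤ D requires n ≥ n₀/(1 + n₀/N) = 143.7500/(1 + 143.7500/40554) = 143.2423.
Rounding up, n = 144.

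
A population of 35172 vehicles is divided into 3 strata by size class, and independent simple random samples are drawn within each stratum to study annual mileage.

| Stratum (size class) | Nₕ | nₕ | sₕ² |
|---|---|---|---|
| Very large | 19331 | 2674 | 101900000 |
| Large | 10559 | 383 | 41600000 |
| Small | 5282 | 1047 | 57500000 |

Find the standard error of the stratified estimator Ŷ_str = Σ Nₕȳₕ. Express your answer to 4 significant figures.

5.017 × 10^6

Var(Ŷ_str) = Σₕ Nₕ²(1 − fₕ)sₕ²/nₕ.
Very large: 19331²·(1 − 2674/19331)·101900000/2674 = 1.2270546 × 10^13.
Large: 10559²·(1 − 383/10559)·41600000/383 = 1.1670634 × 10^13.
Small: 5282²·(1 − 1047/5282)·57500000/1047 = 1.2284938 × 10^12.
Sum = 2.5169674 × 10^13.
SE = √(2.5169674 × 10^13) = 5.017 × 10^6.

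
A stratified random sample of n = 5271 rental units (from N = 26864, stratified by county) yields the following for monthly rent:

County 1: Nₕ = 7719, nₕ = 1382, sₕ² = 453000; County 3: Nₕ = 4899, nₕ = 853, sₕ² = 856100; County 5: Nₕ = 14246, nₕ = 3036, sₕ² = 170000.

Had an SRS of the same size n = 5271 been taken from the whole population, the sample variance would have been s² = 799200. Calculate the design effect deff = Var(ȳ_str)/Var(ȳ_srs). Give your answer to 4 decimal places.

Var(ȳ_str) = Σ Wₕ²(1−fₕ)sₕ²/nₕ with Wₕ = Nₕ/26864:
  County 1: (7719/26864)²·(1−1382/7719)·453000/1382 = 22.217416
  County 3: (4899/26864)²·(1−853/4899)·856100/853 = 27.565598
  County 5: (14246/26864)²·(1−3036/14246)·170000/3036 = 12.390943
  → Var(ȳ_str) = 62.173957.
Var(ȳ_srs) = (1 − 5271/26864)·799200/5271 = 121.87223.
deff = 62.173957 / 121.87223 = 0.5102.

0.5102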